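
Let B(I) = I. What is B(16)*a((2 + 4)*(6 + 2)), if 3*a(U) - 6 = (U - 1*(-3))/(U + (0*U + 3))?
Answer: 112/3 ≈ 37.333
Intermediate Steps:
a(U) = 7/3 (a(U) = 2 + ((U - 1*(-3))/(U + (0*U + 3)))/3 = 2 + ((U + 3)/(U + (0 + 3)))/3 = 2 + ((3 + U)/(U + 3))/3 = 2 + ((3 + U)/(3 + U))/3 = 2 + (1/3)*1 = 2 + 1/3 = 7/3)
B(16)*a((2 + 4)*(6 + 2)) = 16*(7/3) = 112/3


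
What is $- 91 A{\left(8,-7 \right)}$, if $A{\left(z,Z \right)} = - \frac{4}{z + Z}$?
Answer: $364$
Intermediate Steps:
$A{\left(z,Z \right)} = - \frac{4}{Z + z}$
$- 91 A{\left(8,-7 \right)} = - 91 \left(- \frac{4}{-7 + 8}\right) = - 91 \left(- \frac{4}{1}\right) = - 91 \left(\left(-4\right) 1\right) = \left(-91\right) \left(-4\right) = 364$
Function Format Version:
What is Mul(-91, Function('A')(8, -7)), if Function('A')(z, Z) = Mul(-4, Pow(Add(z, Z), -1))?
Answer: 364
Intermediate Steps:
Function('A')(z, Z) = Mul(-4, Pow(Add(Z, z), -1))
Mul(-91, Function('A')(8, -7)) = Mul(-91, Mul(-4, Pow(Add(-7, 8), -1))) = Mul(-91, Mul(-4, Pow(1, -1))) = Mul(-91, Mul(-4, 1)) = Mul(-91, -4) = 364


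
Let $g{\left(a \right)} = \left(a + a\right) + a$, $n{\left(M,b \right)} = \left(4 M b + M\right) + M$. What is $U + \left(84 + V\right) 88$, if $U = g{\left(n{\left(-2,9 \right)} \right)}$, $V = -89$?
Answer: $-668$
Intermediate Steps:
$n{\left(M,b \right)} = 2 M + 4 M b$ ($n{\left(M,b \right)} = \left(4 M b + M\right) + M = \left(M + 4 M b\right) + M = 2 M + 4 M b$)
$g{\left(a \right)} = 3 a$ ($g{\left(a \right)} = 2 a + a = 3 a$)
$U = -228$ ($U = 3 \cdot 2 \left(-2\right) \left(1 + 2 \cdot 9\right) = 3 \cdot 2 \left(-2\right) \left(1 + 18\right) = 3 \cdot 2 \left(-2\right) 19 = 3 \left(-76\right) = -228$)
$U + \left(84 + V\right) 88 = -228 + \left(84 - 89\right) 88 = -228 - 440 = -668$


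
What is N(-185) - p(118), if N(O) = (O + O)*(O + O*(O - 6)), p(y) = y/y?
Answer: -13005501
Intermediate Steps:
p(y) = 1
N(O) = 2*O*(O + O*(-6 + O)) (N(O) = (2*O)*(O + O*(-6 + O)) = 2*O*(O + O*(-6 + O)))
N(-185) - p(118) = 2*(-185)²*(-5 - 185) - 1*1 = 2*34225*(-190) - 1 = -13005500 - 1 = -13005501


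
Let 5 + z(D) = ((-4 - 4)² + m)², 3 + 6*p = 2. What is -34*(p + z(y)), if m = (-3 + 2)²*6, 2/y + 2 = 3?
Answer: -499273/3 ≈ -1.6642e+5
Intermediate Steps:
p = -⅙ (p = -½ + (⅙)*2 = -½ + ⅓ = -⅙ ≈ -0.16667)
y = 2 (y = 2/(-2 + 3) = 2/1 = 2*1 = 2)
m = 6 (m = (-1)²*6 = 1*6 = 6)
z(D) = 4895 (z(D) = -5 + ((-4 - 4)² + 6)² = -5 + ((-8)² + 6)² = -5 + (64 + 6)² = -5 + 70² = -5 + 4900 = 4895)
-34*(p + z(y)) = -34*(-⅙ + 4895) = -34*29369/6 = -499273/3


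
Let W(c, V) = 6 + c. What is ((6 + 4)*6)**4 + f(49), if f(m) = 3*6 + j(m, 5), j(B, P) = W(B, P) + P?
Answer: 12960078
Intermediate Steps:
j(B, P) = 6 + B + P (j(B, P) = (6 + B) + P = 6 + B + P)
f(m) = 29 + m (f(m) = 3*6 + (6 + m + 5) = 18 + (11 + m) = 29 + m)
((6 + 4)*6)**4 + f(49) = ((6 + 4)*6)**4 + (29 + 49) = (10*6)**4 + 78 = 60**4 + 78 = 12960000 + 78 = 12960078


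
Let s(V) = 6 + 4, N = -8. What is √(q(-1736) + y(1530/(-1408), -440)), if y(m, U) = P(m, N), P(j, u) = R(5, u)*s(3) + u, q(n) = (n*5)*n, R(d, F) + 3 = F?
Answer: √15068362 ≈ 3881.8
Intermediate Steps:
R(d, F) = -3 + F
s(V) = 10
q(n) = 5*n² (q(n) = (5*n)*n = 5*n²)
P(j, u) = -30 + 11*u (P(j, u) = (-3 + u)*10 + u = (-30 + 10*u) + u = -30 + 11*u)
y(m, U) = -118 (y(m, U) = -30 + 11*(-8) = -30 - 88 = -118)
√(q(-1736) + y(1530/(-1408), -440)) = √(5*(-1736)² - 118) = √(5*3013696 - 118) = √(15068480 - 118) = √15068362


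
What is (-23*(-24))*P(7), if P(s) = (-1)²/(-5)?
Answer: -552/5 ≈ -110.40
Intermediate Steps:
P(s) = -⅕ (P(s) = 1*(-⅕) = -⅕)
(-23*(-24))*P(7) = -23*(-24)*(-⅕) = 552*(-⅕) = -552/5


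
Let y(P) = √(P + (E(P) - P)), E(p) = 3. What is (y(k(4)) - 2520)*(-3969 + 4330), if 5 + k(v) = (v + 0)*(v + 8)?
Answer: -909720 + 361*√3 ≈ -9.0910e+5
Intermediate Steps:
k(v) = -5 + v*(8 + v) (k(v) = -5 + (v + 0)*(v + 8) = -5 + v*(8 + v))
y(P) = √3 (y(P) = √(P + (3 - P)) = √3)
(y(k(4)) - 2520)*(-3969 + 4330) = (√3 - 2520)*(-3969 + 4330) = (-2520 + √3)*361 = -909720 + 361*√3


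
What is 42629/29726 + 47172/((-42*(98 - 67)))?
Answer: -224455319/6450542 ≈ -34.796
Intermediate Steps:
42629/29726 + 47172/((-42*(98 - 67))) = 42629*(1/29726) + 47172/((-42*31)) = 42629/29726 + 47172/(-1302) = 42629/29726 + 47172*(-1/1302) = 42629/29726 - 7862/217 = -224455319/6450542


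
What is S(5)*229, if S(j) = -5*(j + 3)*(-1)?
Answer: 9160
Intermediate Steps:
S(j) = 15 + 5*j (S(j) = -5*(3 + j)*(-1) = (-15 - 5*j)*(-1) = 15 + 5*j)
S(5)*229 = (15 + 5*5)*229 = (15 + 25)*229 = 40*229 = 9160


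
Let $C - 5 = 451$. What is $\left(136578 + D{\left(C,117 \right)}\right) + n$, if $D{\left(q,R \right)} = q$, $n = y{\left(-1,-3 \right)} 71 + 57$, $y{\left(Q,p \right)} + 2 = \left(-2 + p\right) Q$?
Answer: $137304$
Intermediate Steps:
$C = 456$ ($C = 5 + 451 = 456$)
$y{\left(Q,p \right)} = -2 + Q \left(-2 + p\right)$ ($y{\left(Q,p \right)} = -2 + \left(-2 + p\right) Q = -2 + Q \left(-2 + p\right)$)
$n = 270$ ($n = \left(-2 - -2 - -3\right) 71 + 57 = \left(-2 + 2 + 3\right) 71 + 57 = 3 \cdot 71 + 57 = 213 + 57 = 270$)
$\left(136578 + D{\left(C,117 \right)}\right) + n = \left(136578 + 456\right) + 270 = 137034 + 270 = 137304$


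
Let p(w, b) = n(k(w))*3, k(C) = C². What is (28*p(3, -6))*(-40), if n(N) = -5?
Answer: 16800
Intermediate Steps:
p(w, b) = -15 (p(w, b) = -5*3 = -15)
(28*p(3, -6))*(-40) = (28*(-15))*(-40) = -420*(-40) = 16800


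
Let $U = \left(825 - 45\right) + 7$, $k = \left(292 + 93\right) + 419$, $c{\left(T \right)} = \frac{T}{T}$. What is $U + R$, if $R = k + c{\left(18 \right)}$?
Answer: $1592$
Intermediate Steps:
$c{\left(T \right)} = 1$
$k = 804$ ($k = 385 + 419 = 804$)
$U = 787$ ($U = 780 + 7 = 787$)
$R = 805$ ($R = 804 + 1 = 805$)
$U + R = 787 + 805 = 1592$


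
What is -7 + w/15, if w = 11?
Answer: -94/15 ≈ -6.2667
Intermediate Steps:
-7 + w/15 = -7 + 11/15 = -94/15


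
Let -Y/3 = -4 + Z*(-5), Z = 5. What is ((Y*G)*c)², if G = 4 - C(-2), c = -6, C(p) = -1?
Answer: 6812100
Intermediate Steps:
G = 5 (G = 4 - 1*(-1) = 4 + 1 = 5)
Y = 87 (Y = -3*(-4 + 5*(-5)) = -3*(-4 - 25) = -3*(-29) = 87)
((Y*G)*c)² = ((87*5)*(-6))² = (435*(-6))² = (-2610)² = 6812100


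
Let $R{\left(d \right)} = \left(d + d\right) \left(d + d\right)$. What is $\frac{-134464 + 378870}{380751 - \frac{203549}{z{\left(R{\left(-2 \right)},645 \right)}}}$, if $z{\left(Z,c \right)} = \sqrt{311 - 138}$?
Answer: $\frac{8049502200369}{12519303428386} + \frac{24874298447 \sqrt{173}}{12519303428386} \approx 0.6691$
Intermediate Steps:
$R{\left(d \right)} = 4 d^{2}$ ($R{\left(d \right)} = 2 d 2 d = 4 d^{2}$)
$z{\left(Z,c \right)} = \sqrt{173}$
$\frac{-134464 + 378870}{380751 - \frac{203549}{z{\left(R{\left(-2 \right)},645 \right)}}} = \frac{-134464 + 378870}{380751 - \frac{203549}{\sqrt{173}}} = \frac{244406}{380751 - 203549 \frac{\sqrt{173}}{173}} = \frac{244406}{380751 - \frac{203549 \sqrt{173}}{173}}$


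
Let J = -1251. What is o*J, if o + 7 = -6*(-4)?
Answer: -21267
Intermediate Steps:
o = 17 (o = -7 - 6*(-4) = -7 + 24 = 17)
o*J = 17*(-1251) = -21267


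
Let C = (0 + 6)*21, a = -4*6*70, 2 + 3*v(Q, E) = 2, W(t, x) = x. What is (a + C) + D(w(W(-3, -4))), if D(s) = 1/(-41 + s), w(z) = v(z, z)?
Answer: -63715/41 ≈ -1554.0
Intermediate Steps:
v(Q, E) = 0 (v(Q, E) = -2/3 + (1/3)*2 = -2/3 + 2/3 = 0)
w(z) = 0
a = -1680 (a = -24*70 = -1680)
C = 126 (C = 6*21 = 126)
(a + C) + D(w(W(-3, -4))) = (-1680 + 126) + 1/(-41 + 0) = -1554 + 1/(-41) = -1554 - 1/41 = -63715/41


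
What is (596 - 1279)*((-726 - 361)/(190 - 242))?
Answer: -742421/52 ≈ -14277.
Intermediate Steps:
(596 - 1279)*((-726 - 361)/(190 - 242)) = -(-742421)/(-52) = -(-742421)*(-1)/52 = -683*1087/52 = -742421/52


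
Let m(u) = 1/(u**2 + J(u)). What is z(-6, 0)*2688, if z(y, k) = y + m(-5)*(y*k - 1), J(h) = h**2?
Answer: -404544/25 ≈ -16182.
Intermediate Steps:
m(u) = 1/(2*u**2) (m(u) = 1/(u**2 + u**2) = 1/(2*u**2))
z(y, k) = -1/50 + y + k*y/50 (z(y, k) = y + ((1/2)/(-5)**2)*(y*k - 1) = y + ((1/2)*(1/25))*(k*y - 1) = y + (-1 + k*y)/50 = y + (-1/50 + k*y/50) = -1/50 + y + k*y/50)
z(-6, 0)*2688 = (-1/50 - 6 + (1/50)*0*(-6))*2688 = (-1/50 - 6 + 0)*2688 = -301/50*2688 = -404544/25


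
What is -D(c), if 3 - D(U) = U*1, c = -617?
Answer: -620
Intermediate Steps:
D(U) = 3 - U
-D(c) = -(3 - 1*(-617)) = -(3 + 617) = -1*620 = -620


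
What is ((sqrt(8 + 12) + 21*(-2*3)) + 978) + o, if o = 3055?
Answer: 3907 + 2*sqrt(5) ≈ 3911.5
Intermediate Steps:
((sqrt(8 + 12) + 21*(-2*3)) + 978) + o = ((sqrt(8 + 12) + 21*(-2*3)) + 978) + 3055 = ((sqrt(20) + 21*(-6)) + 978) + 3055 = ((2*sqrt(5) - 126) + 978) + 3055 = ((-126 + 2*sqrt(5)) + 978) + 3055 = (852 + 2*sqrt(5)) + 3055 = 3907 + 2*sqrt(5)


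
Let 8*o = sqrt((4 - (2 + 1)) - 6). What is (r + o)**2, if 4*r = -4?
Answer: (8 - I*sqrt(5))**2/64 ≈ 0.92188 - 0.55902*I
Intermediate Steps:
o = I*sqrt(5)/8 (o = sqrt((4 - (2 + 1)) - 6)/8 = sqrt((4 - 1*3) - 6)/8 = sqrt((4 - 3) - 6)/8 = sqrt(1 - 6)/8 = sqrt(-5)/8 = (I*sqrt(5))/8 = I*sqrt(5)/8 ≈ 0.27951*I)
r = -1 (r = (1/4)*(-4) = -1)
(r + o)**2 = (-1 + I*sqrt(5)/8)**2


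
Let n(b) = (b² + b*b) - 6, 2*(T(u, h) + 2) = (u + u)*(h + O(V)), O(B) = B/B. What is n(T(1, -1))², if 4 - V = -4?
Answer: 4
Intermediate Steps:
V = 8 (V = 4 - 1*(-4) = 4 + 4 = 8)
O(B) = 1
T(u, h) = -2 + u*(1 + h) (T(u, h) = -2 + ((u + u)*(h + 1))/2 = -2 + ((2*u)*(1 + h))/2 = -2 + (2*u*(1 + h))/2 = -2 + u*(1 + h))
n(b) = -6 + 2*b² (n(b) = (b² + b²) - 6 = 2*b² - 6 = -6 + 2*b²)
n(T(1, -1))² = (-6 + 2*(-2 + 1 - 1*1)²)² = (-6 + 2*(-2 + 1 - 1)²)² = (-6 + 2*(-2)²)² = (-6 + 2*4)² = (-6 + 8)² = 2² = 4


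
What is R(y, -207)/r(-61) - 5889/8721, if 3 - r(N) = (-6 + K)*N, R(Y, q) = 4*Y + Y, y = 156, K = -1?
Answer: -774943/308142 ≈ -2.5149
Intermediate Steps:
R(Y, q) = 5*Y
r(N) = 3 + 7*N (r(N) = 3 - (-6 - 1)*N = 3 - (-7)*N = 3 + 7*N)
R(y, -207)/r(-61) - 5889/8721 = (5*156)/(3 + 7*(-61)) - 5889/8721 = 780/(3 - 427) - 5889*1/8721 = 780/(-424) - 1963/2907 = 780*(-1/424) - 1963/2907 = -195/106 - 1963/2907 = -774943/308142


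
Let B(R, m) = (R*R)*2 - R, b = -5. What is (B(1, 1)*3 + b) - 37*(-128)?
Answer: 4734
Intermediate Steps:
B(R, m) = -R + 2*R**2 (B(R, m) = R**2*2 - R = 2*R**2 - R = -R + 2*R**2)
(B(1, 1)*3 + b) - 37*(-128) = ((1*(-1 + 2*1))*3 - 5) - 37*(-128) = ((1*(-1 + 2))*3 - 5) + 4736 = ((1*1)*3 - 5) + 4736 = (1*3 - 5) + 4736 = (3 - 5) + 4736 = -2 + 4736 = 4734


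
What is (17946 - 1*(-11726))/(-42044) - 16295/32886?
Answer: -415225093/345664746 ≈ -1.2012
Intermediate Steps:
(17946 - 1*(-11726))/(-42044) - 16295/32886 = (17946 + 11726)*(-1/42044) - 16295*1/32886 = 29672*(-1/42044) - 16295/32886 = -7418/10511 - 16295/32886 = -415225093/345664746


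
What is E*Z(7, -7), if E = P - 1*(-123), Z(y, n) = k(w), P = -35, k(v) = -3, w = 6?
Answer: -264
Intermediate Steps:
Z(y, n) = -3
E = 88 (E = -35 - 1*(-123) = -35 + 123 = 88)
E*Z(7, -7) = 88*(-3) = -264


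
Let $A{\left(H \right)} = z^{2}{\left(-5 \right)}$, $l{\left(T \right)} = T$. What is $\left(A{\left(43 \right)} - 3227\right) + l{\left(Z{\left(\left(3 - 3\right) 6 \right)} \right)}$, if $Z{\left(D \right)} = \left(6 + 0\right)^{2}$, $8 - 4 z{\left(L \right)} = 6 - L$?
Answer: $- \frac{51047}{16} \approx -3190.4$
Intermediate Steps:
$z{\left(L \right)} = \frac{1}{2} + \frac{L}{4}$ ($z{\left(L \right)} = 2 - \frac{6 - L}{4} = 2 + \left(- \frac{3}{2} + \frac{L}{4}\right) = \frac{1}{2} + \frac{L}{4}$)
$Z{\left(D \right)} = 36$ ($Z{\left(D \right)} = 6^{2} = 36$)
$A{\left(H \right)} = \frac{9}{16}$ ($A{\left(H \right)} = \left(\frac{1}{2} + \frac{1}{4} \left(-5\right)\right)^{2} = \left(\frac{1}{2} - \frac{5}{4}\right)^{2} = \left(- \frac{3}{4}\right)^{2} = \frac{9}{16}$)
$\left(A{\left(43 \right)} - 3227\right) + l{\left(Z{\left(\left(3 - 3\right) 6 \right)} \right)} = \left(\frac{9}{16} - 3227\right) + 36 = - \frac{51623}{16} + 36 = - \frac{51047}{16}$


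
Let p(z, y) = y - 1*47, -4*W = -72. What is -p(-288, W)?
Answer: 29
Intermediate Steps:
W = 18 (W = -1/4*(-72) = 18)
p(z, y) = -47 + y (p(z, y) = y - 47 = -47 + y)
-p(-288, W) = -(-47 + 18) = -1*(-29) = 29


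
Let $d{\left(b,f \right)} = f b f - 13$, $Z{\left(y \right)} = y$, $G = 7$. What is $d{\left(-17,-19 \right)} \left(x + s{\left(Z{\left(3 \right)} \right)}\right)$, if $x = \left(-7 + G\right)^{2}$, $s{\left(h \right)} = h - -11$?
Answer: $-86100$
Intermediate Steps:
$s{\left(h \right)} = 11 + h$ ($s{\left(h \right)} = h + 11 = 11 + h$)
$d{\left(b,f \right)} = -13 + b f^{2}$ ($d{\left(b,f \right)} = b f f - 13 = b f^{2} - 13 = -13 + b f^{2}$)
$x = 0$ ($x = \left(-7 + 7\right)^{2} = 0^{2} = 0$)
$d{\left(-17,-19 \right)} \left(x + s{\left(Z{\left(3 \right)} \right)}\right) = \left(-13 - 17 \left(-19\right)^{2}\right) \left(0 + \left(11 + 3\right)\right) = \left(-13 - 6137\right) \left(0 + 14\right) = \left(-13 - 6137\right) 14 = \left(-6150\right) 14 = -86100$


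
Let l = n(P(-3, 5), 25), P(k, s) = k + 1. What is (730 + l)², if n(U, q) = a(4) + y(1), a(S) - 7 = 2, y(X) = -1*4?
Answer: 540225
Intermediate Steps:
y(X) = -4
a(S) = 9 (a(S) = 7 + 2 = 9)
P(k, s) = 1 + k
n(U, q) = 5 (n(U, q) = 9 - 4 = 5)
l = 5
(730 + l)² = (730 + 5)² = 735² = 540225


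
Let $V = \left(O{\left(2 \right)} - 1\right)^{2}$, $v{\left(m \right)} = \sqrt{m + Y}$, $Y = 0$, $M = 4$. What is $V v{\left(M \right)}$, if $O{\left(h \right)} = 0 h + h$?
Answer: $2$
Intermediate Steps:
$O{\left(h \right)} = h$ ($O{\left(h \right)} = 0 + h = h$)
$v{\left(m \right)} = \sqrt{m}$ ($v{\left(m \right)} = \sqrt{m + 0} = \sqrt{m}$)
$V = 1$ ($V = \left(2 - 1\right)^{2} = 1^{2} = 1$)
$V v{\left(M \right)} = 1 \sqrt{4} = 1 \cdot 2 = 2$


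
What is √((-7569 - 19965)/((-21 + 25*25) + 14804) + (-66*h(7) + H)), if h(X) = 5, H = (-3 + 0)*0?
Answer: I*√547002618/1284 ≈ 18.215*I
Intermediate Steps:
H = 0 (H = -3*0 = 0)
√((-7569 - 19965)/((-21 + 25*25) + 14804) + (-66*h(7) + H)) = √((-7569 - 19965)/((-21 + 25*25) + 14804) + (-66*5 + 0)) = √(-27534/((-21 + 625) + 14804) + (-330 + 0)) = √(-27534/(604 + 14804) - 330) = √(-27534/15408 - 330) = √(-27534*1/15408 - 330) = √(-4589/2568 - 330) = √(-852029/2568) = I*√547002618/1284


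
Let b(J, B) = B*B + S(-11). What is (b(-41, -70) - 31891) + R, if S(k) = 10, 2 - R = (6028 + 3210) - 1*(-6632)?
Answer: -42849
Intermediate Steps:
R = -15868 (R = 2 - ((6028 + 3210) - 1*(-6632)) = 2 - (9238 + 6632) = 2 - 1*15870 = 2 - 15870 = -15868)
b(J, B) = 10 + B² (b(J, B) = B*B + 10 = B² + 10 = 10 + B²)
(b(-41, -70) - 31891) + R = ((10 + (-70)²) - 31891) - 15868 = ((10 + 4900) - 31891) - 15868 = (4910 - 31891) - 15868 = -26981 - 15868 = -42849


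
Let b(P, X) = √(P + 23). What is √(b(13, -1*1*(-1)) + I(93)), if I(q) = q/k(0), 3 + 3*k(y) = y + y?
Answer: I*√87 ≈ 9.3274*I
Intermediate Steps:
k(y) = -1 + 2*y/3 (k(y) = -1 + (y + y)/3 = -1 + (2*y)/3 = -1 + 2*y/3)
b(P, X) = √(23 + P)
I(q) = -q (I(q) = q/(-1 + (⅔)*0) = q/(-1 + 0) = q/(-1) = q*(-1) = -q)
√(b(13, -1*1*(-1)) + I(93)) = √(√(23 + 13) - 1*93) = √(√36 - 93) = √(6 - 93) = √(-87) = I*√87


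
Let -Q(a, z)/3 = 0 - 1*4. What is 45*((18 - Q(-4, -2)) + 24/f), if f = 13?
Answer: 4590/13 ≈ 353.08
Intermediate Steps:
Q(a, z) = 12 (Q(a, z) = -3*(0 - 1*4) = -3*(0 - 4) = -3*(-4) = 12)
45*((18 - Q(-4, -2)) + 24/f) = 45*((18 - 1*12) + 24/13) = 45*((18 - 12) + 24*(1/13)) = 45*(6 + 24/13) = 45*(102/13) = 4590/13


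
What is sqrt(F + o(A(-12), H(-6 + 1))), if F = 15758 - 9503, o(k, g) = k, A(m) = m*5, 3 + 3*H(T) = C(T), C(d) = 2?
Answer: sqrt(6195) ≈ 78.708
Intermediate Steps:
H(T) = -1/3 (H(T) = -1 + (1/3)*2 = -1 + 2/3 = -1/3)
A(m) = 5*m
F = 6255
sqrt(F + o(A(-12), H(-6 + 1))) = sqrt(6255 + 5*(-12)) = sqrt(6255 - 60) = sqrt(6195)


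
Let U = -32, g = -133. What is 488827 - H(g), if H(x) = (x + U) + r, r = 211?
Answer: 488781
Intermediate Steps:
H(x) = 179 + x (H(x) = (x - 32) + 211 = (-32 + x) + 211 = 179 + x)
488827 - H(g) = 488827 - (179 - 133) = 488827 - 1*46 = 488827 - 46 = 488781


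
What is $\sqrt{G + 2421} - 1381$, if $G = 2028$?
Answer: $-1381 + \sqrt{4449} \approx -1314.3$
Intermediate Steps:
$\sqrt{G + 2421} - 1381 = \sqrt{2028 + 2421} - 1381 = \sqrt{4449} - 1381 = -1381 + \sqrt{4449}$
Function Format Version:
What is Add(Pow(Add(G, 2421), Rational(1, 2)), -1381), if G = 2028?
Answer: Add(-1381, Pow(4449, Rational(1, 2))) ≈ -1314.3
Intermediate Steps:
Add(Pow(Add(G, 2421), Rational(1, 2)), -1381) = Add(Pow(Add(2028, 2421), Rational(1, 2)), -1381) = Add(Pow(4449, Rational(1, 2)), -1381) = Add(-1381, Pow(4449, Rational(1, 2)))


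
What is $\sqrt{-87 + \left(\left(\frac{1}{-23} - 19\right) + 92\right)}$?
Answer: $\frac{i \sqrt{7429}}{23} \approx 3.7475 i$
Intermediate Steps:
$\sqrt{-87 + \left(\left(\frac{1}{-23} - 19\right) + 92\right)} = \sqrt{-87 + \left(\left(- \frac{1}{23} - 19\right) + 92\right)} = \sqrt{-87 + \left(- \frac{438}{23} + 92\right)} = \sqrt{-87 + \frac{1678}{23}} = \sqrt{- \frac{323}{23}} = \frac{i \sqrt{7429}}{23}$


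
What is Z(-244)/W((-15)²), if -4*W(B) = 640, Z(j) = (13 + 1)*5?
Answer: -7/16 ≈ -0.43750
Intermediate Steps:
Z(j) = 70 (Z(j) = 14*5 = 70)
W(B) = -160 (W(B) = -¼*640 = -160)
Z(-244)/W((-15)²) = 70/(-160) = 70*(-1/160) = -7/16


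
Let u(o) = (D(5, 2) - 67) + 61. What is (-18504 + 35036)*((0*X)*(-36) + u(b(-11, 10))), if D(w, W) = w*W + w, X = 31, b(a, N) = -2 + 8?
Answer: 148788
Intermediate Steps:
b(a, N) = 6
D(w, W) = w + W*w (D(w, W) = W*w + w = w + W*w)
u(o) = 9 (u(o) = (5*(1 + 2) - 67) + 61 = (5*3 - 67) + 61 = (15 - 67) + 61 = -52 + 61 = 9)
(-18504 + 35036)*((0*X)*(-36) + u(b(-11, 10))) = (-18504 + 35036)*((0*31)*(-36) + 9) = 16532*(0*(-36) + 9) = 16532*(0 + 9) = 16532*9 = 148788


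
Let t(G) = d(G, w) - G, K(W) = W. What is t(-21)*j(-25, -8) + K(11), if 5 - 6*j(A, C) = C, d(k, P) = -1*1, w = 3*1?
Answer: 163/3 ≈ 54.333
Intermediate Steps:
w = 3
d(k, P) = -1
j(A, C) = 5/6 - C/6
t(G) = -1 - G
t(-21)*j(-25, -8) + K(11) = (-1 - 1*(-21))*(5/6 - 1/6*(-8)) + 11 = (-1 + 21)*(5/6 + 4/3) + 11 = 20*(13/6) + 11 = 130/3 + 11 = 163/3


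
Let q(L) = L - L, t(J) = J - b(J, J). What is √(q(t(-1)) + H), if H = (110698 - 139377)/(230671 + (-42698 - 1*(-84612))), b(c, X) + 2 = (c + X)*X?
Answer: I*√7817465215/272585 ≈ 0.32436*I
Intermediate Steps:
b(c, X) = -2 + X*(X + c) (b(c, X) = -2 + (c + X)*X = -2 + (X + c)*X = -2 + X*(X + c))
H = -28679/272585 (H = -28679/(230671 + (-42698 + 84612)) = -28679/(230671 + 41914) = -28679/272585 ≈ -0.10521)
t(J) = 2 + J - 2*J² (t(J) = J - (-2 + J² + J*J) = J - (-2 + J² + J²) = J - (-2 + 2*J²) = J + (2 - 2*J²) = 2 + J - 2*J²)
q(L) = 0
√(q(t(-1)) + H) = √(0 - 28679/272585) = √(-28679/272585) = I*√7817465215/272585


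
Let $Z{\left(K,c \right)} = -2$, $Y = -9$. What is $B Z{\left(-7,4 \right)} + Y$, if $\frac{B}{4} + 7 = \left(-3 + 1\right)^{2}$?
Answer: $15$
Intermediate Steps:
$B = -12$ ($B = -28 + 4 \left(-3 + 1\right)^{2} = -28 + 4 \left(-2\right)^{2} = -28 + 4 \cdot 4 = -28 + 16 = -12$)
$B Z{\left(-7,4 \right)} + Y = \left(-12\right) \left(-2\right) - 9 = 24 - 9 = 15$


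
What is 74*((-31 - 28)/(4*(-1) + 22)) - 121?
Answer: -3272/9 ≈ -363.56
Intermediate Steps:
74*((-31 - 28)/(4*(-1) + 22)) - 121 = 74*(-59/(-4 + 22)) - 121 = 74*(-59/18) - 121 = -2183/9 - 121 = -3272/9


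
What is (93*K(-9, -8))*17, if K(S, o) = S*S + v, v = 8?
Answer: 140709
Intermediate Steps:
K(S, o) = 8 + S² (K(S, o) = S*S + 8 = S² + 8 = 8 + S²)
(93*K(-9, -8))*17 = (93*(8 + (-9)²))*17 = (93*(8 + 81))*17 = (93*89)*17 = 8277*17 = 140709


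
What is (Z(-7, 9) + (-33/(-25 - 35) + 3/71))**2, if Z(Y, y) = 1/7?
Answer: 53392249/98803600 ≈ 0.54039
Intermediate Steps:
Z(Y, y) = 1/7
(Z(-7, 9) + (-33/(-25 - 35) + 3/71))**2 = (1/7 + (-33/(-25 - 35) + 3/71))**2 = (1/7 + (-33/(-60) + 3*(1/71)))**2 = (1/7 + (-33*(-1/60) + 3/71))**2 = (1/7 + (11/20 + 3/71))**2 = (1/7 + 841/1420)**2 = (7307/9940)**2 = 53392249/98803600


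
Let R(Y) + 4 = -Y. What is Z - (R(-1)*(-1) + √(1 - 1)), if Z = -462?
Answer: -465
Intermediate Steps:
R(Y) = -4 - Y
Z - (R(-1)*(-1) + √(1 - 1)) = -462 - ((-4 - 1*(-1))*(-1) + √(1 - 1)) = -462 - ((-4 + 1)*(-1) + √0) = -462 - (-3*(-1) + 0) = -462 - (3 + 0) = -462 - 1*3 = -462 - 3 = -465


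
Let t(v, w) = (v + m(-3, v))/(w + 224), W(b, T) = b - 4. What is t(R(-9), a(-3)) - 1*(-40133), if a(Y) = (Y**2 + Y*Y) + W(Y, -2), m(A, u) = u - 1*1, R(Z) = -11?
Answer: 9431232/235 ≈ 40133.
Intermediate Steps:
m(A, u) = -1 + u (m(A, u) = u - 1 = -1 + u)
W(b, T) = -4 + b
a(Y) = -4 + Y + 2*Y**2 (a(Y) = (Y**2 + Y*Y) + (-4 + Y) = (Y**2 + Y**2) + (-4 + Y) = 2*Y**2 + (-4 + Y) = -4 + Y + 2*Y**2)
t(v, w) = (-1 + 2*v)/(224 + w) (t(v, w) = (v + (-1 + v))/(w + 224) = (-1 + 2*v)/(224 + w))
t(R(-9), a(-3)) - 1*(-40133) = (-1 + 2*(-11))/(224 + (-4 - 3 + 2*(-3)**2)) - 1*(-40133) = (-1 - 22)/(224 + (-4 - 3 + 2*9)) + 40133 = -23/(224 + (-4 - 3 + 18)) + 40133 = -23/(224 + 11) + 40133 = -23/235 + 40133 = 9431232/235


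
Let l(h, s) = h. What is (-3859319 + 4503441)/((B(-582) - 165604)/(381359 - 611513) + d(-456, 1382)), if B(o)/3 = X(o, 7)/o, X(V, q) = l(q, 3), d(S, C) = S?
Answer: -9586655809624/6776072091 ≈ -1414.8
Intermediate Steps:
X(V, q) = q
B(o) = 21/o (B(o) = 3*(7/o) = 21/o)
(-3859319 + 4503441)/((B(-582) - 165604)/(381359 - 611513) + d(-456, 1382)) = (-3859319 + 4503441)/((21/(-582) - 165604)/(381359 - 611513) - 456) = 644122/((21*(-1/582) - 165604)/(-230154) - 456) = 644122/((-7/194 - 165604)*(-1/230154) - 456) = 644122/(-32127183/194*(-1/230154) - 456) = 644122/(10709061/14883292 - 456) = 644122/(-6776072091/14883292) = 644122*(-14883292/6776072091) = -9586655809624/6776072091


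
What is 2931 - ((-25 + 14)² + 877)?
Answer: 1933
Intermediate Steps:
2931 - ((-25 + 14)² + 877) = 2931 - ((-11)² + 877) = 2931 - (121 + 877) = 2931 - 1*998 = 2931 - 998 = 1933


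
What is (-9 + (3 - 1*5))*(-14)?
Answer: 154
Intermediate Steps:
(-9 + (3 - 1*5))*(-14) = (-9 + (3 - 5))*(-14) = (-9 - 2)*(-14) = -11*(-14) = 154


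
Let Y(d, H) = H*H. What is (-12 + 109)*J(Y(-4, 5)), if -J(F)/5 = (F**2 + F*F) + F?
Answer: -618375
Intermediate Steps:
Y(d, H) = H**2
J(F) = -10*F**2 - 5*F (J(F) = -5*((F**2 + F*F) + F) = -5*((F**2 + F**2) + F) = -5*(2*F**2 + F) = -5*(F + 2*F**2) = -10*F**2 - 5*F)
(-12 + 109)*J(Y(-4, 5)) = (-12 + 109)*(-5*5**2*(1 + 2*5**2)) = 97*(-5*25*(1 + 2*25)) = 97*(-5*25*(1 + 50)) = 97*(-5*25*51) = 97*(-6375) = -618375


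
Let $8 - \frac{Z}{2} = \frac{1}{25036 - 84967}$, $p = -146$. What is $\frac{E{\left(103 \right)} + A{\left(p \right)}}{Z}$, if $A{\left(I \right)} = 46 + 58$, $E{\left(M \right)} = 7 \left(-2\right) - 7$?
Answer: $\frac{4974273}{958898} \approx 5.1875$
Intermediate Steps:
$E{\left(M \right)} = -21$ ($E{\left(M \right)} = -14 - 7 = -21$)
$Z = \frac{958898}{59931}$ ($Z = 16 - \frac{2}{25036 - 84967} = 16 - \frac{2}{-59931} = 16 - - \frac{2}{59931} = 16 + \frac{2}{59931} = \frac{958898}{59931} \approx 16.0$)
$A{\left(I \right)} = 104$
$\frac{E{\left(103 \right)} + A{\left(p \right)}}{Z} = \frac{-21 + 104}{\frac{958898}{59931}} = 83 \cdot \frac{59931}{958898} = \frac{4974273}{958898}$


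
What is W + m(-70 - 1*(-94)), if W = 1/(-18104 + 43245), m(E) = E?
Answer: 603385/25141 ≈ 24.000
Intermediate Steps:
W = 1/25141 ≈ 3.9776e-5
W + m(-70 - 1*(-94)) = 1/25141 + (-70 - 1*(-94)) = 1/25141 + (-70 + 94) = 1/25141 + 24 = 603385/25141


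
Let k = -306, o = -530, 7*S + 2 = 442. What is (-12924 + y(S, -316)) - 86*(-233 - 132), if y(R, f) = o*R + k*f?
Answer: 572934/7 ≈ 81848.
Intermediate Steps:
S = 440/7 (S = -2/7 + (⅐)*442 = -2/7 + 442/7 = 440/7 ≈ 62.857)
y(R, f) = -530*R - 306*f
(-12924 + y(S, -316)) - 86*(-233 - 132) = (-12924 + (-530*440/7 - 306*(-316))) - 86*(-233 - 132) = (-12924 + (-233200/7 + 96696)) - 86*(-365) = (-12924 + 443672/7) + 31390 = 353204/7 + 31390 = 572934/7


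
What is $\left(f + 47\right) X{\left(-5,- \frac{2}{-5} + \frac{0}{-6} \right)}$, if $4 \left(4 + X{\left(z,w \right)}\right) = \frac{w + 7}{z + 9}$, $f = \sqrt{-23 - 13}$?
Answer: $- \frac{13301}{80} - \frac{849 i}{40} \approx -166.26 - 21.225 i$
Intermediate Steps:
$f = 6 i$ ($f = \sqrt{-36} = 6 i \approx 6.0 i$)
$X{\left(z,w \right)} = -4 + \frac{7 + w}{4 \left(9 + z\right)}$ ($X{\left(z,w \right)} = -4 + \frac{\left(w + 7\right) \frac{1}{z + 9}}{4} = -4 + \frac{\left(7 + w\right) \frac{1}{9 + z}}{4} = -4 + \frac{\frac{1}{9 + z} \left(7 + w\right)}{4} = -4 + \frac{7 + w}{4 \left(9 + z\right)}$)
$\left(f + 47\right) X{\left(-5,- \frac{2}{-5} + \frac{0}{-6} \right)} = \left(6 i + 47\right) \frac{-137 + \left(- \frac{2}{-5} + \frac{0}{-6}\right) - -80}{4 \left(9 - 5\right)} = \left(47 + 6 i\right) \frac{-137 + \left(\left(-2\right) \left(- \frac{1}{5}\right) + 0 \left(- \frac{1}{6}\right)\right) + 80}{4 \cdot 4} = \left(47 + 6 i\right) \frac{1}{4} \cdot \frac{1}{4} \left(-137 + \left(\frac{2}{5} + 0\right) + 80\right) = \left(47 + 6 i\right) \frac{1}{4} \cdot \frac{1}{4} \left(-137 + \frac{2}{5} + 80\right) = \left(47 + 6 i\right) \frac{1}{4} \cdot \frac{1}{4} \left(- \frac{283}{5}\right) = \left(47 + 6 i\right) \left(- \frac{283}{80}\right) = - \frac{13301}{80} - \frac{849 i}{40}$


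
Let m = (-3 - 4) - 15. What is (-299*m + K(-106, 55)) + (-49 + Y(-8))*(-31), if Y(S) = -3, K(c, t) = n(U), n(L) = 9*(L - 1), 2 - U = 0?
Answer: 8199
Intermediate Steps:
U = 2 (U = 2 - 1*0 = 2 + 0 = 2)
n(L) = -9 + 9*L (n(L) = 9*(-1 + L) = -9 + 9*L)
K(c, t) = 9 (K(c, t) = -9 + 9*2 = -9 + 18 = 9)
m = -22 (m = -7 - 15 = -22)
(-299*m + K(-106, 55)) + (-49 + Y(-8))*(-31) = (-299*(-22) + 9) + (-49 - 3)*(-31) = (6578 + 9) - 52*(-31) = 6587 + 1612 = 8199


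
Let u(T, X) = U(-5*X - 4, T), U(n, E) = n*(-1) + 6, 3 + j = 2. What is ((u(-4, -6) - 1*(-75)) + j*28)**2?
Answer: 729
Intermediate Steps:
j = -1 (j = -3 + 2 = -1)
U(n, E) = 6 - n (U(n, E) = -n + 6 = 6 - n)
u(T, X) = 10 + 5*X (u(T, X) = 6 - (-5*X - 4) = 6 - (-4 - 5*X) = 6 + (4 + 5*X) = 10 + 5*X)
((u(-4, -6) - 1*(-75)) + j*28)**2 = (((10 + 5*(-6)) - 1*(-75)) - 1*28)**2 = (((10 - 30) + 75) - 28)**2 = ((-20 + 75) - 28)**2 = (55 - 28)**2 = 27**2 = 729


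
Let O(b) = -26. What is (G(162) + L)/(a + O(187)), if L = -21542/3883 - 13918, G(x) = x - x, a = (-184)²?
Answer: -27032568/65680945 ≈ -0.41157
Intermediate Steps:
a = 33856
G(x) = 0
L = -54065136/3883 (L = -21542*1/3883 - 13918 = -21542/3883 - 13918 = -54065136/3883 ≈ -13924.)
(G(162) + L)/(a + O(187)) = (0 - 54065136/3883)/(33856 - 26) = -54065136/3883/33830 = -54065136/3883*1/33830 = -27032568/65680945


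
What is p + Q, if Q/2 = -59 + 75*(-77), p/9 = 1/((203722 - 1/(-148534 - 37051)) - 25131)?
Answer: -128907327332461/11047936912 ≈ -11668.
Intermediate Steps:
p = 556755/11047936912 (p = 9/((203722 - 1/(-148534 - 37051)) - 25131) = 9/((203722 - 1/(-185585)) - 25131) = 9/((203722 - 1*(-1/185585)) - 25131) = 9/((203722 + 1/185585) - 25131) = 9/(37807747371/185585 - 25131) = 9/(33143810736/185585) = 9*(185585/33143810736) = 556755/11047936912 ≈ 5.0394e-5)
Q = -11668 (Q = 2*(-59 + 75*(-77)) = 2*(-59 - 5775) = 2*(-5834) = -11668)
p + Q = 556755/11047936912 - 11668 = -128907327332461/11047936912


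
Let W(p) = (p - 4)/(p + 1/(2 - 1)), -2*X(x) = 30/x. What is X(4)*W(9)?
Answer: -15/8 ≈ -1.8750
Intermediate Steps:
X(x) = -15/x
W(p) = (-4 + p)/(1 + p) (W(p) = (-4 + p)/(p + 1/1) = (-4 + p)/(p + 1) = (-4 + p)/(1 + p))
X(4)*W(9) = (-15/4)*((-4 + 9)/(1 + 9)) = (-15*¼)*(5/10) = -3*5/8 = -15/4*½ = -15/8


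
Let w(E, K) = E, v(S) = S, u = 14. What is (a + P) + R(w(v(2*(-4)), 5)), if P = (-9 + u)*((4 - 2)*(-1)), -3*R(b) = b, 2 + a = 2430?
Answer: 7262/3 ≈ 2420.7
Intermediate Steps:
a = 2428 (a = -2 + 2430 = 2428)
R(b) = -b/3
P = -10 (P = (-9 + 14)*((4 - 2)*(-1)) = 5*(2*(-1)) = 5*(-2) = -10)
(a + P) + R(w(v(2*(-4)), 5)) = (2428 - 10) - 2*(-4)/3 = 2418 - 1/3*(-8) = 2418 + 8/3 = 7262/3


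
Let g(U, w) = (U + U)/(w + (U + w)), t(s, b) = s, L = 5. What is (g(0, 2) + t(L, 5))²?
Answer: 25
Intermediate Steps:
g(U, w) = 2*U/(U + 2*w) (g(U, w) = (2*U)/(U + 2*w) = 2*U/(U + 2*w))
(g(0, 2) + t(L, 5))² = (2*0/(0 + 2*2) + 5)² = (2*0/(0 + 4) + 5)² = (2*0/4 + 5)² = (2*0*(¼) + 5)² = (0 + 5)² = 5² = 25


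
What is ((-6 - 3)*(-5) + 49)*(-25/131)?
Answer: -2350/131 ≈ -17.939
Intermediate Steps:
((-6 - 3)*(-5) + 49)*(-25/131) = (-9*(-5) + 49)*(-25*1/131) = (45 + 49)*(-25/131) = 94*(-25/131) = -2350/131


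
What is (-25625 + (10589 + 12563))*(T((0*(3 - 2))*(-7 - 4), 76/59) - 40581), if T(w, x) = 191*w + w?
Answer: 100356813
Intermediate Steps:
T(w, x) = 192*w
(-25625 + (10589 + 12563))*(T((0*(3 - 2))*(-7 - 4), 76/59) - 40581) = (-25625 + (10589 + 12563))*(192*((0*(3 - 2))*(-7 - 4)) - 40581) = (-25625 + 23152)*(192*((0*1)*(-11)) - 40581) = -2473*(192*(0*(-11)) - 40581) = -2473*(192*0 - 40581) = -2473*(0 - 40581) = -2473*(-40581) = 100356813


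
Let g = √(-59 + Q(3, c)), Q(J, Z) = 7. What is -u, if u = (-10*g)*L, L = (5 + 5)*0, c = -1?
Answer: 0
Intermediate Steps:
g = 2*I*√13 (g = √(-59 + 7) = √(-52) = 2*I*√13 ≈ 7.2111*I)
L = 0 (L = 10*0 = 0)
u = 0 (u = -20*I*√13*0 = 0)
-u = -1*0 = 0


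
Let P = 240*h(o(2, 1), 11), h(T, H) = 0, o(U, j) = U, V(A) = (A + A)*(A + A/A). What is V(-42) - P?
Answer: 3444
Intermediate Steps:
V(A) = 2*A*(1 + A) (V(A) = (2*A)*(A + 1) = (2*A)*(1 + A) = 2*A*(1 + A))
P = 0 (P = 240*0 = 0)
V(-42) - P = 2*(-42)*(1 - 42) - 1*0 = 2*(-42)*(-41) + 0 = 3444 + 0 = 3444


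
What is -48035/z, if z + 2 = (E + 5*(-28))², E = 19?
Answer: -48035/14639 ≈ -3.2813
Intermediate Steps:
z = 14639 (z = -2 + (19 + 5*(-28))² = -2 + (19 - 140)² = -2 + (-121)² = -2 + 14641 = 14639)
-48035/z = -48035/14639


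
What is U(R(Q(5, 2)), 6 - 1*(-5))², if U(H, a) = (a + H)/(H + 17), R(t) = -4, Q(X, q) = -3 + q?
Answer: 49/169 ≈ 0.28994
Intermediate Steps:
U(H, a) = (H + a)/(17 + H)
U(R(Q(5, 2)), 6 - 1*(-5))² = ((-4 + (6 - 1*(-5)))/(17 - 4))² = ((-4 + (6 + 5))/13)² = ((-4 + 11)/13)² = ((1/13)*7)² = (7/13)² = 49/169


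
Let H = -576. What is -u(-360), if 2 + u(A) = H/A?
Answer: 2/5 ≈ 0.40000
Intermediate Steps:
u(A) = -2 - 576/A
-u(-360) = -(-2 - 576/(-360)) = -(-2 - 576*(-1/360)) = -(-2 + 8/5) = -1*(-2/5) = 2/5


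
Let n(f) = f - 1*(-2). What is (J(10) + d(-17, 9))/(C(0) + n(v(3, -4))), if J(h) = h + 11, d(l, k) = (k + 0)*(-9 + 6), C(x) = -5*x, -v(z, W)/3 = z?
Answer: 6/7 ≈ 0.85714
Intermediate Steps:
v(z, W) = -3*z
n(f) = 2 + f (n(f) = f + 2 = 2 + f)
d(l, k) = -3*k (d(l, k) = k*(-3) = -3*k)
J(h) = 11 + h
(J(10) + d(-17, 9))/(C(0) + n(v(3, -4))) = ((11 + 10) - 3*9)/(-5*0 + (2 - 3*3)) = (21 - 27)/(0 + (2 - 9)) = -6/(0 - 7) = -6/(-7) = -6*(-⅐) = 6/7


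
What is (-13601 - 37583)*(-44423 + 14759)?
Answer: 1518322176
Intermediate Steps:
(-13601 - 37583)*(-44423 + 14759) = -51184*(-29664) = 1518322176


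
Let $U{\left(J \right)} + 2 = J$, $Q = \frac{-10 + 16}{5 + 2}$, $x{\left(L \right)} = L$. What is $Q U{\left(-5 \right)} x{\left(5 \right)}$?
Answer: $-30$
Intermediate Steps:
$Q = \frac{6}{7} \approx 0.85714$
$U{\left(J \right)} = -2 + J$
$Q U{\left(-5 \right)} x{\left(5 \right)} = \frac{6 \left(-2 - 5\right)}{7} \cdot 5 = \frac{6}{7} \left(-7\right) 5 = \left(-6\right) 5 = -30$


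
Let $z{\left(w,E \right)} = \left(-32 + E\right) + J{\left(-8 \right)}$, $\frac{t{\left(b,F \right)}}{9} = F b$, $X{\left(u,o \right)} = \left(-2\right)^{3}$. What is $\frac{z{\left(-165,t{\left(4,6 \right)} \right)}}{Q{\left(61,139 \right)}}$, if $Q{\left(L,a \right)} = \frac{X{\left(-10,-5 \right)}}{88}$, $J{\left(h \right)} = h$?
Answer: $-1936$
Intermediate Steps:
$X{\left(u,o \right)} = -8$
$Q{\left(L,a \right)} = - \frac{1}{11}$ ($Q{\left(L,a \right)} = - \frac{8}{88} = \left(-8\right) \frac{1}{88} = - \frac{1}{11}$)
$t{\left(b,F \right)} = 9 F b$
$z{\left(w,E \right)} = -40 + E$ ($z{\left(w,E \right)} = \left(-32 + E\right) - 8 = -40 + E$)
$\frac{z{\left(-165,t{\left(4,6 \right)} \right)}}{Q{\left(61,139 \right)}} = \frac{-40 + 9 \cdot 6 \cdot 4}{- \frac{1}{11}} = \left(-40 + 216\right) \left(-11\right) = 176 \left(-11\right) = -1936$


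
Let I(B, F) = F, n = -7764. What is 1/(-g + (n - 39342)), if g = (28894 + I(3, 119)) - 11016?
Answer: -1/65103 ≈ -1.5360e-5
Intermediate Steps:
g = 17997 (g = (28894 + 119) - 11016 = 29013 - 11016 = 17997)
1/(-g + (n - 39342)) = 1/(-1*17997 + (-7764 - 39342)) = 1/(-17997 - 47106) = 1/(-65103) = -1/65103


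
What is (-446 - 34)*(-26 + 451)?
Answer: -204000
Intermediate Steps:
(-446 - 34)*(-26 + 451) = -480*425 = -204000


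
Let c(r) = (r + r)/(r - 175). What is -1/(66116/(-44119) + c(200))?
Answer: -44119/639788 ≈ -0.068959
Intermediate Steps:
c(r) = 2*r/(-175 + r) (c(r) = (2*r)/(-175 + r) = 2*r/(-175 + r))
-1/(66116/(-44119) + c(200)) = -1/(66116/(-44119) + 2*200/(-175 + 200)) = -1/(66116*(-1/44119) + 2*200/25) = -1/(-66116/44119 + 2*200*(1/25)) = -1/(-66116/44119 + 16) = -1/639788/44119 = -1*44119/639788 = -44119/639788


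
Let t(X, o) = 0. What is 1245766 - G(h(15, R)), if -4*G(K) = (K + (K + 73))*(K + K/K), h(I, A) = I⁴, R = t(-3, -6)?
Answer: 2567280631/2 ≈ 1.2836e+9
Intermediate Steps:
R = 0
G(K) = -(1 + K)*(73 + 2*K)/4 (G(K) = -(K + (K + 73))*(K + K/K)/4 = -(K + (73 + K))*(K + 1)/4 = -(73 + 2*K)*(1 + K)/4 = -(1 + K)*(73 + 2*K)/4)
1245766 - G(h(15, R)) = 1245766 - (-73/4 - 75/4*15⁴ - (15⁴)²/2) = 1245766 - (-73/4 - 75/4*50625 - ½*50625²) = 1245766 - (-73/4 - 3796875/4 - ½*2562890625) = 1245766 - (-73/4 - 3796875/4 - 2562890625/2) = 1245766 - 1*(-2564789099/2) = 1245766 + 2564789099/2 = 2567280631/2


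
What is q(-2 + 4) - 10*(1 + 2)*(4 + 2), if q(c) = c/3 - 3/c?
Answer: -1085/6 ≈ -180.83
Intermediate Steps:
q(c) = -3/c + c/3 (q(c) = c*(⅓) - 3/c = c/3 - 3/c = -3/c + c/3)
q(-2 + 4) - 10*(1 + 2)*(4 + 2) = (-3/(-2 + 4) + (-2 + 4)/3) - 10*(1 + 2)*(4 + 2) = (-3/2 + (⅓)*2) - 30*6 = (-3*½ + ⅔) - 10*18 = (-3/2 + ⅔) - 180 = -⅚ - 180 = -1085/6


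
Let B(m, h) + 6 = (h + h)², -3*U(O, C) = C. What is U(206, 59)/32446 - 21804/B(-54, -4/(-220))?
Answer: 3210065564593/883147674 ≈ 3634.8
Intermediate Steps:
U(O, C) = -C/3
B(m, h) = -6 + 4*h² (B(m, h) = -6 + (h + h)² = -6 + (2*h)² = -6 + 4*h²)
U(206, 59)/32446 - 21804/B(-54, -4/(-220)) = -⅓*59/32446 - 21804/(-6 + 4*(-4/(-220))²) = -59/3*1/32446 - 21804/(-6 + 4*(-4*(-1/220))²) = -59/97338 - 21804/(-6 + 4*(1/55)²) = -59/97338 - 21804/(-6 + 4*(1/3025)) = -59/97338 - 21804/(-6 + 4/3025) = -59/97338 - 21804/(-18146/3025) = -59/97338 - 21804*(-3025/18146) = -59/97338 + 32978550/9073 = 3210065564593/883147674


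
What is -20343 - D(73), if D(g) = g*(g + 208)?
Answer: -40856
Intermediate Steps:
D(g) = g*(208 + g)
-20343 - D(73) = -20343 - 73*(208 + 73) = -20343 - 73*281 = -20343 - 1*20513 = -20343 - 20513 = -40856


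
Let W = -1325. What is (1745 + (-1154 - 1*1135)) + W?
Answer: -1869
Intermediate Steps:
(1745 + (-1154 - 1*1135)) + W = (1745 + (-1154 - 1*1135)) - 1325 = (1745 + (-1154 - 1135)) - 1325 = (1745 - 2289) - 1325 = -544 - 1325 = -1869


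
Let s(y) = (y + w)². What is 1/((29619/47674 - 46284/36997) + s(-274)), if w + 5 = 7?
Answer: 1763794978/130491496923079 ≈ 1.3517e-5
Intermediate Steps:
w = 2 (w = -5 + 7 = 2)
s(y) = (2 + y)² (s(y) = (y + 2)² = (2 + y)²)
1/((29619/47674 - 46284/36997) + s(-274)) = 1/((29619/47674 - 46284/36997) + (2 - 274)²) = 1/((29619*(1/47674) - 46284*1/36997) + (-272)²) = 1/((29619/47674 - 46284/36997) + 73984) = 1/(-1110729273/1763794978 + 73984) = 1/(130491496923079/1763794978) = 1763794978/130491496923079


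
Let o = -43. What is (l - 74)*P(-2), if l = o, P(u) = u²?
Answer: -468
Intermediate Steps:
l = -43
(l - 74)*P(-2) = (-43 - 74)*(-2)² = -117*4 = -468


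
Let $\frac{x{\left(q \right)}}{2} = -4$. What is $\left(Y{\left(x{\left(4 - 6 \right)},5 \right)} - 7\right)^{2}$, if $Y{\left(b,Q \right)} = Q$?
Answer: $4$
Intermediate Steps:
$x{\left(q \right)} = -8$ ($x{\left(q \right)} = 2 \left(-4\right) = -8$)
$\left(Y{\left(x{\left(4 - 6 \right)},5 \right)} - 7\right)^{2} = \left(5 - 7\right)^{2} = \left(-2\right)^{2} = 4$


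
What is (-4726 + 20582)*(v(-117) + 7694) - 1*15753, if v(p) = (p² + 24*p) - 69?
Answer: 293415383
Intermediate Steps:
v(p) = -69 + p² + 24*p
(-4726 + 20582)*(v(-117) + 7694) - 1*15753 = (-4726 + 20582)*((-69 + (-117)² + 24*(-117)) + 7694) - 1*15753 = 15856*((-69 + 13689 - 2808) + 7694) - 15753 = 15856*(10812 + 7694) - 15753 = 15856*18506 - 15753 = 293431136 - 15753 = 293415383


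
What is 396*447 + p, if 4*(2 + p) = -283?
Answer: 707757/4 ≈ 1.7694e+5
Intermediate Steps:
p = -291/4 (p = -2 + (1/4)*(-283) = -2 - 283/4 = -291/4 ≈ -72.750)
396*447 + p = 396*447 - 291/4 = 177012 - 291/4 = 707757/4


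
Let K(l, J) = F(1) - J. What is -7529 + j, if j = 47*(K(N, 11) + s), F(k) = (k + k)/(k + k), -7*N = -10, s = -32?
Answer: -9503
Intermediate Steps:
N = 10/7 (N = -⅐*(-10) = 10/7 ≈ 1.4286)
F(k) = 1 (F(k) = (2*k)/((2*k)) = (2*k)*(1/(2*k)) = 1)
K(l, J) = 1 - J
j = -1974 (j = 47*((1 - 1*11) - 32) = 47*((1 - 11) - 32) = 47*(-10 - 32) = 47*(-42) = -1974)
-7529 + j = -7529 - 1974 = -9503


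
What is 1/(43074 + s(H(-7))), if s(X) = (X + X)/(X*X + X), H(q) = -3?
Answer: 1/43073 ≈ 2.3216e-5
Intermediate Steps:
s(X) = 2*X/(X + X²) (s(X) = (2*X)/(X² + X) = (2*X)/(X + X²) = 2*X/(X + X²))
1/(43074 + s(H(-7))) = 1/(43074 + 2/(1 - 3)) = 1/(43074 + 2/(-2)) = 1/(43074 + 2*(-½)) = 1/(43074 - 1) = 1/43073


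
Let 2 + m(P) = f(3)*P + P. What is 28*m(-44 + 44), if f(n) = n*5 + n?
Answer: -56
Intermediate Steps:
f(n) = 6*n (f(n) = 5*n + n = 6*n)
m(P) = -2 + 19*P (m(P) = -2 + ((6*3)*P + P) = -2 + (18*P + P) = -2 + 19*P)
28*m(-44 + 44) = 28*(-2 + 19*(-44 + 44)) = 28*(-2 + 19*0) = 28*(-2 + 0) = 28*(-2) = -56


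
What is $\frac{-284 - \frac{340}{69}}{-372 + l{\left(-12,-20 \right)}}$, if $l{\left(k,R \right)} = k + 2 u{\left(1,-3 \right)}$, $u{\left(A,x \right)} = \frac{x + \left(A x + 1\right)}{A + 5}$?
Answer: $\frac{224}{299} \approx 0.74916$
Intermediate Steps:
$u{\left(A,x \right)} = \frac{1 + x + A x}{5 + A}$ ($u{\left(A,x \right)} = \frac{x + \left(1 + A x\right)}{5 + A} = \frac{1 + x + A x}{5 + A}$)
$l{\left(k,R \right)} = - \frac{5}{3} + k$ ($l{\left(k,R \right)} = k + 2 \frac{1 - 3 + 1 \left(-3\right)}{5 + 1} = k + 2 \frac{1 - 3 - 3}{6} = k + 2 \cdot \frac{1}{6} \left(-5\right) = k + 2 \left(- \frac{5}{6}\right) = k - \frac{5}{3} = - \frac{5}{3} + k$)
$\frac{-284 - \frac{340}{69}}{-372 + l{\left(-12,-20 \right)}} = \frac{-284 - \frac{340}{69}}{-372 - \frac{41}{3}} = \frac{-284 - \frac{340}{69}}{- \frac{1157}{3}} = \left(- \frac{19936}{69}\right) \left(- \frac{3}{1157}\right) = \frac{224}{299}$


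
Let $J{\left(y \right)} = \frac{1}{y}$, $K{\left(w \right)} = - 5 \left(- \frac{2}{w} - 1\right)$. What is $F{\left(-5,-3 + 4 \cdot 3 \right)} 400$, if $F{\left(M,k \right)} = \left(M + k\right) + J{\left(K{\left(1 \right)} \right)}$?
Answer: $\frac{4880}{3} \approx 1626.7$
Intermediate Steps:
$K{\left(w \right)} = 5 + \frac{10}{w}$ ($K{\left(w \right)} = - 5 \left(-1 - \frac{2}{w}\right) = 5 + \frac{10}{w}$)
$F{\left(M,k \right)} = \frac{1}{15} + M + k$ ($F{\left(M,k \right)} = \left(M + k\right) + \frac{1}{5 + \frac{10}{1}} = \left(M + k\right) + \frac{1}{5 + 10 \cdot 1} = \left(M + k\right) + \frac{1}{5 + 10} = \left(M + k\right) + \frac{1}{15} = \frac{1}{15} + M + k$)
$F{\left(-5,-3 + 4 \cdot 3 \right)} 400 = \left(\frac{1}{15} - 5 + \left(-3 + 4 \cdot 3\right)\right) 400 = \left(\frac{1}{15} - 5 + \left(-3 + 12\right)\right) 400 = \left(\frac{1}{15} - 5 + 9\right) 400 = \frac{61}{15} \cdot 400 = \frac{4880}{3}$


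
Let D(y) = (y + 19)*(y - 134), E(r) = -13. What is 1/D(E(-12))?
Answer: -1/882 ≈ -0.0011338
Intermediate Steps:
D(y) = (-134 + y)*(19 + y) (D(y) = (19 + y)*(-134 + y) = (-134 + y)*(19 + y))
1/D(E(-12)) = 1/(-2546 + (-13)² - 115*(-13)) = 1/(-2546 + 169 + 1495) = 1/(-882) = -1/882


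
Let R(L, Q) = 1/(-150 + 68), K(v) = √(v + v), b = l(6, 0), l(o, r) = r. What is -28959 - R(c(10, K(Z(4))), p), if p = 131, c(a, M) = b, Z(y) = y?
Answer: -2374637/82 ≈ -28959.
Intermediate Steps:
b = 0
K(v) = √2*√v (K(v) = √(2*v) = √2*√v)
c(a, M) = 0
R(L, Q) = -1/82 (R(L, Q) = 1/(-82) = -1/82)
-28959 - R(c(10, K(Z(4))), p) = -28959 - 1*(-1/82) = -28959 + 1/82 = -2374637/82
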